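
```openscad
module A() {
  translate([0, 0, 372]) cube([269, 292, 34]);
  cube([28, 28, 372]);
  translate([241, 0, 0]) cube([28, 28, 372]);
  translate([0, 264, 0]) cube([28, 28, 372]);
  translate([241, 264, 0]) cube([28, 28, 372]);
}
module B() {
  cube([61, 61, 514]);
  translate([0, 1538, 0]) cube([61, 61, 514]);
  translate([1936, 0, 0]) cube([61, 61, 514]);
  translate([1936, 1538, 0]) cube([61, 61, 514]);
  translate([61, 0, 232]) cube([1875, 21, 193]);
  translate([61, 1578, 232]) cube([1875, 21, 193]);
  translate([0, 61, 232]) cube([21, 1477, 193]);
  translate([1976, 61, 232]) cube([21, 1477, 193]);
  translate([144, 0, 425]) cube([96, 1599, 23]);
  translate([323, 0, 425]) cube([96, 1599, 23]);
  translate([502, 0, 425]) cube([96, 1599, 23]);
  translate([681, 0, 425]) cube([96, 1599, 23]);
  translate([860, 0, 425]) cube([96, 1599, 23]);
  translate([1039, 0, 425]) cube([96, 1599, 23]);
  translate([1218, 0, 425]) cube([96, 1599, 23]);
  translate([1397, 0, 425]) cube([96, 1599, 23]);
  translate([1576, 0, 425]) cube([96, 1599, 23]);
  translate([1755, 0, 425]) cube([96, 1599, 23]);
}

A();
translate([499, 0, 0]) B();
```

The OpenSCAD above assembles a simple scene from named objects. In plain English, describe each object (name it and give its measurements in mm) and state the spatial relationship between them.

A is a four-legged stool. The seat is a 269×292×34 mm slab whose top surface is at z = 406 mm; four square legs, each 28×28 mm in cross-section, run from the floor (z = 0) to the underside of the seat, each flush with a corner of the seat.

B is a bed frame 1997 mm long (x) by 1599 mm wide (y). Four 61×61 mm corner posts, 514 mm tall, at the corners of the footprint. Four rails of 21 mm thickness and 193 mm height run between adjacent posts with their undersides at z = 232 mm, their outer faces flush with the outside of the frame (the two x-running rails run between the posts' inner faces; the two y-running rails run between the posts' inner faces). 10 slats, each 96 mm wide (x) and 23 mm thick, lie across the top of the two x-running rails, running the full 1599 mm width of the frame in y; the slats are evenly spaced along x between the inner faces of the end posts with equal gaps (rounded down to the nearest mm) at the −x end and between each pair — any rounding remainder accumulates at the +x end.

The bed frame is on the floor beside the stool on its +x side.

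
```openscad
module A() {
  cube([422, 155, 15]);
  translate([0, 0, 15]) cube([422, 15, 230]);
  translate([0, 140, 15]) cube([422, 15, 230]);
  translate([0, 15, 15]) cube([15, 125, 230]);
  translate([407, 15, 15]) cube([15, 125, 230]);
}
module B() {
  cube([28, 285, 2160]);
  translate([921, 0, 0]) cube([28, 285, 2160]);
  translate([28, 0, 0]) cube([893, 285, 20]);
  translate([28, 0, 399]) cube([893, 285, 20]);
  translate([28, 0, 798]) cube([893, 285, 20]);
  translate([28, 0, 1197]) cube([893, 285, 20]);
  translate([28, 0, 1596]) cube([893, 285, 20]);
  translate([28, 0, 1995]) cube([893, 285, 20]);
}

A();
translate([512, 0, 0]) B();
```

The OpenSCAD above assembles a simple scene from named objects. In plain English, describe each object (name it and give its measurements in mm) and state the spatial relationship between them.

A is an open-topped rectangular box: outside dimensions 422×155×245 mm, with a uniform wall and base thickness of 15 mm. The base is a full 422×155 slab on the floor; four walls sit on top of the base. The front and back walls (the −y and +y sides) span the full width; the two side walls fit between them.

B is a bookshelf 949 mm wide overall, 285 mm deep and 2160 mm tall. The two sides are 28 mm thick vertical panels. 6 horizontal shelves of 20 mm thickness span between the inner faces of the sides; the lowest shelf sits on the floor and shelves are stacked with a clear vertical gap of 379 mm between each pair.

The bookshelf is on the floor beside the open box on its +x side.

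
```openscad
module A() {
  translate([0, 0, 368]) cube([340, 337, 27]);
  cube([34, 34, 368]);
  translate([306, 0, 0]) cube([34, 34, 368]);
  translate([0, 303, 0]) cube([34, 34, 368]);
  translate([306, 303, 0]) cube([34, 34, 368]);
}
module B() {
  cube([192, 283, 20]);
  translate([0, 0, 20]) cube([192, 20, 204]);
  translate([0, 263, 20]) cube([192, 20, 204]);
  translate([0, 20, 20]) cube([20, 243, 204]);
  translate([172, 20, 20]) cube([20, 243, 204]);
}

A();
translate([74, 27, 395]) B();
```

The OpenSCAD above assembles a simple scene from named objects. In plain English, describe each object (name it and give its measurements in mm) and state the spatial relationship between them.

A is a simple wooden stool: a rectangular seat 340 mm (x) by 337 mm (y), 27 mm thick, top face at z = 395 mm, on four square legs, each 34×34 mm in cross-section. The legs rest on z = 0, each flush with a corner of the seat.

B is an open-topped rectangular box: outside dimensions 192×283×224 mm, with a uniform wall and base thickness of 20 mm. The base is a full 192×283 slab on the floor; four walls sit on top of the base. The front and back walls (the −y and +y sides) span the full width; the two side walls fit between them.

The open box is on top of the stool, centred.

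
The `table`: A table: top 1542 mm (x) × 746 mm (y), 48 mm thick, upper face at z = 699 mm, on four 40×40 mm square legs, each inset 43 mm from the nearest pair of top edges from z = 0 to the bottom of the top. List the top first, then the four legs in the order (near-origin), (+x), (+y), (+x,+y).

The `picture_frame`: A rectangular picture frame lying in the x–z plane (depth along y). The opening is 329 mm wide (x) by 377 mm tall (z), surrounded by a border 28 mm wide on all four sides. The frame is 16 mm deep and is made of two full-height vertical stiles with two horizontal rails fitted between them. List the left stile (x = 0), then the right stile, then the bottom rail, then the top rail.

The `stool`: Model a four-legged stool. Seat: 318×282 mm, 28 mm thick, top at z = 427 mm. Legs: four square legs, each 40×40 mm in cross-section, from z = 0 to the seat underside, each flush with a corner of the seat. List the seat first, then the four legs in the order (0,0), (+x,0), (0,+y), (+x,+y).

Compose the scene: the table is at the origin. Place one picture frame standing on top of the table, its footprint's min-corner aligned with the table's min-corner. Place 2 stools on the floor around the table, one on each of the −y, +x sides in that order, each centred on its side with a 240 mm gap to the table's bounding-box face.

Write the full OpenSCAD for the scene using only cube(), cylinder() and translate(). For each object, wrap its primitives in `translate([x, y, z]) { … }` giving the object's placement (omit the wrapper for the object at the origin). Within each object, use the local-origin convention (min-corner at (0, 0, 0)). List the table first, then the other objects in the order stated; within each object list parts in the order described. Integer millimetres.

translate([0, 0, 651]) cube([1542, 746, 48]);
translate([43, 43, 0]) cube([40, 40, 651]);
translate([1459, 43, 0]) cube([40, 40, 651]);
translate([43, 663, 0]) cube([40, 40, 651]);
translate([1459, 663, 0]) cube([40, 40, 651]);
translate([0, 0, 699]) {
  cube([28, 16, 433]);
  translate([357, 0, 0]) cube([28, 16, 433]);
  translate([28, 0, 0]) cube([329, 16, 28]);
  translate([28, 0, 405]) cube([329, 16, 28]);
}
translate([612, -522, 0]) {
  translate([0, 0, 399]) cube([318, 282, 28]);
  cube([40, 40, 399]);
  translate([278, 0, 0]) cube([40, 40, 399]);
  translate([0, 242, 0]) cube([40, 40, 399]);
  translate([278, 242, 0]) cube([40, 40, 399]);
}
translate([1782, 232, 0]) {
  translate([0, 0, 399]) cube([318, 282, 28]);
  cube([40, 40, 399]);
  translate([278, 0, 0]) cube([40, 40, 399]);
  translate([0, 242, 0]) cube([40, 40, 399]);
  translate([278, 242, 0]) cube([40, 40, 399]);
}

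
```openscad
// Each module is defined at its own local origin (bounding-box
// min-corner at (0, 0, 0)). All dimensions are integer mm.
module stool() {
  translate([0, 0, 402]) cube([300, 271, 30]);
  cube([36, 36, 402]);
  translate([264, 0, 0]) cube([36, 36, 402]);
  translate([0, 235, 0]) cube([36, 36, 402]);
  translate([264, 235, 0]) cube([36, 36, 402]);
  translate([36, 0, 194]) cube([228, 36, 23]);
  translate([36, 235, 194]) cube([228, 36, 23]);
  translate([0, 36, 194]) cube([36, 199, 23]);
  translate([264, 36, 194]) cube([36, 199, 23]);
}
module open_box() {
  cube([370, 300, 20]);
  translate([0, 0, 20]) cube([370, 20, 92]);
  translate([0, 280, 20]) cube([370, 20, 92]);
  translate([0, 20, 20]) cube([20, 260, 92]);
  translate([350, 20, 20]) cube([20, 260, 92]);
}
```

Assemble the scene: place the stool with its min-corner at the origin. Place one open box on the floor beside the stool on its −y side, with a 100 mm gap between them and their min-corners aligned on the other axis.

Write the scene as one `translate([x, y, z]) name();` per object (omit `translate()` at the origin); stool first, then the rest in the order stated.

stool();
translate([0, -400, 0]) open_box();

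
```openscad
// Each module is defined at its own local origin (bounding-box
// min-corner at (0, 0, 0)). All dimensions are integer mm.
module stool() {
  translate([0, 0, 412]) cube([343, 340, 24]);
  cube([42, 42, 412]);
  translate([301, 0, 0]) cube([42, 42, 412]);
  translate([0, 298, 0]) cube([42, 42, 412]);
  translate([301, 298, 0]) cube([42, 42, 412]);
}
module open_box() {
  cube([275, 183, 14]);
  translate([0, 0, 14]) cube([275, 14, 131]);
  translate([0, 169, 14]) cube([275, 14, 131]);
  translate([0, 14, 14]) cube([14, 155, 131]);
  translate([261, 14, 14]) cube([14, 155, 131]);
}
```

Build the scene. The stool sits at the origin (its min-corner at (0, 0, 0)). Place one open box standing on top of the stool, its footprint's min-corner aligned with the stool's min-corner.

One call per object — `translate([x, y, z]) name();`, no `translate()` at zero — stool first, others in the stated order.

stool();
translate([0, 0, 436]) open_box();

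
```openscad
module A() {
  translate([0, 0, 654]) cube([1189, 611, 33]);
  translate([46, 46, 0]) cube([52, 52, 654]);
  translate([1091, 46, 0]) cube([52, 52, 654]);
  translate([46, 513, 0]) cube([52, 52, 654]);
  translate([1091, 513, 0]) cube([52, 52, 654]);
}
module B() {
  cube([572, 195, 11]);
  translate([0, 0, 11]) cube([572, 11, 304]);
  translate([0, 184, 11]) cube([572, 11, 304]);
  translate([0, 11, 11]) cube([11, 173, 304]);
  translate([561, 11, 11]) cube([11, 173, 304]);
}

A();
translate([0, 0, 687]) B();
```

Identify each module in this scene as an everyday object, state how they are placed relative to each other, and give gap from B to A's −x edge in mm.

The open box's min-x is at 0; the table's min-x is 0; gap = 0 mm.

A is a table. B is an open box. The open box is on top of the table. The gap from the open box to the table's −x edge is 0 mm.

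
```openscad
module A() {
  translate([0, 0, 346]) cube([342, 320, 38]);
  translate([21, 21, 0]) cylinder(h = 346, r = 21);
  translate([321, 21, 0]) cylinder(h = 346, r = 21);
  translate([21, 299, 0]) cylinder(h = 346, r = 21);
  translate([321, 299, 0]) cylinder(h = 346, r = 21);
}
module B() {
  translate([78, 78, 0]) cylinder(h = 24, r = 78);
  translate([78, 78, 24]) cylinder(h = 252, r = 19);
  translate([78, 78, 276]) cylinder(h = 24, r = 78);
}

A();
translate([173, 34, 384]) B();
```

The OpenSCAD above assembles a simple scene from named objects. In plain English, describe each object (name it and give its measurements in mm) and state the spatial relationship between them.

A is a four-legged stool. The seat is 342×320 mm, 38 mm thick, top at z = 384 mm. It stands on four round legs, each 42 mm in diameter, from z = 0 to the seat underside, each leg's axis is inset half a diameter from the nearest pair of seat edges (so the leg's bounding box is flush with the corner).

B is a spool: two coaxial disc flanges of radius 78 mm and thickness 24 mm, joined by a core cylinder of radius 19 mm and height 252 mm. The lower flange rests on z = 0 and the three cylinders share a vertical axis.

The spool is on top of the stool.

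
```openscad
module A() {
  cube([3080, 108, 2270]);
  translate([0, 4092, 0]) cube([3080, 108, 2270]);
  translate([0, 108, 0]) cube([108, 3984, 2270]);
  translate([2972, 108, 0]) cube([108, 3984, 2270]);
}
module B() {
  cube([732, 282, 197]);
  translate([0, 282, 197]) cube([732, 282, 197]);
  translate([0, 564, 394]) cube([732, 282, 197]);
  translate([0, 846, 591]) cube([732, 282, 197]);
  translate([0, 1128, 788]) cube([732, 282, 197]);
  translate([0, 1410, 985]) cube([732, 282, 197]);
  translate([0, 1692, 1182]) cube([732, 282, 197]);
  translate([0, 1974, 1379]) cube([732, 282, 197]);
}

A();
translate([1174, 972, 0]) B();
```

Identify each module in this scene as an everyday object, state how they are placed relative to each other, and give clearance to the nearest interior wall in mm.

Clearances: x = 1066, y = 864; minimum 864 mm.

A is a house frame. B is a staircase. The staircase sits inside the house frame, centred. The clearance to the nearest interior wall is 864 mm.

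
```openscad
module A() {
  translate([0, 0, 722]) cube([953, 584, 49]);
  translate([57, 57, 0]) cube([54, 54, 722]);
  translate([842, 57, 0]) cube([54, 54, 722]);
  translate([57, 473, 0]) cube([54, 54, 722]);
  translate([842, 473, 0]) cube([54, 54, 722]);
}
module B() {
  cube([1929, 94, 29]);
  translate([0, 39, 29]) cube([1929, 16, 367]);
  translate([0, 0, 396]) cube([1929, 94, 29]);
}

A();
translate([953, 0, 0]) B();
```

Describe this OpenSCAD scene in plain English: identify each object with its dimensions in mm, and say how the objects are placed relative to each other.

A is a table with a 953×584 mm rectangular top, 49 mm thick, top surface at z = 771 mm, supported by four 54×54 mm square legs, each inset 57 mm from the nearest pair of top edges, running from the floor.

B is an I-beam lying along x, 1929 mm long. Overall section height 425 mm. Two flanges 94 mm wide (y) and 29 mm thick, one on the floor and one at the top; a web 16 mm thick runs between them, centred on the flange width.

The I-beam is against the table's +x side, with their −y faces flush.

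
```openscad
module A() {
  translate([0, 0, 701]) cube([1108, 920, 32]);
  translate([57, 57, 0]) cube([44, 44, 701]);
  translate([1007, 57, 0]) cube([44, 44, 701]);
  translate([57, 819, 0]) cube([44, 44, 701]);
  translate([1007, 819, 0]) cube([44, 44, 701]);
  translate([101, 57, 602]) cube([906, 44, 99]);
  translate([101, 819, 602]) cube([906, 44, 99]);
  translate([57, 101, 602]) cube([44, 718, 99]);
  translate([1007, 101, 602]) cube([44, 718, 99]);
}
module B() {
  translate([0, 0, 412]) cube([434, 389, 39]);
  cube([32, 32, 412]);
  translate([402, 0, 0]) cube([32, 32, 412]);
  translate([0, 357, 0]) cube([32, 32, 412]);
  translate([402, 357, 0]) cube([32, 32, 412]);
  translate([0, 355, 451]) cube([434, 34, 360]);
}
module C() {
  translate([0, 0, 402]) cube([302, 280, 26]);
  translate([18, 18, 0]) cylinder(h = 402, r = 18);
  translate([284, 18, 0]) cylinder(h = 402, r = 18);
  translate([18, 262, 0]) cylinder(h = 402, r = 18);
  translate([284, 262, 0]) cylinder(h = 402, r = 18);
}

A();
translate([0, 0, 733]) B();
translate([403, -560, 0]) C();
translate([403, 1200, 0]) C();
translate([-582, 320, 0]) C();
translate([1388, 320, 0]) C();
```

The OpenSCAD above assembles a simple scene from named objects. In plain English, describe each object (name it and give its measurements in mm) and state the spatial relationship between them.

A is a rectangular dining table. The top is 1108×920×32 mm with its upper surface at z = 733 mm. It stands on four 44×44 mm square legs, each inset 57 mm from the nearest pair of top edges, running from the floor to the underside of the top. Four apron rails, 44 mm thick and 99 mm tall, run between adjacent legs with their top edges flush with the underside of the top and their outer faces flush with the legs' outer faces.

B is a chair. The seat is a 434×389×39 mm slab with its top at z = 451 mm, on four 32×32 mm corner legs (flush with the seat edges, standing on z = 0). A flat backrest 34 mm thick, 360 mm tall, spans the full seat width and rises from the seat top along its +y edge, rear face flush with the rear of the seat.

C is a four-legged stool. The seat is a 302×280×26 mm slab whose top surface is at z = 428 mm; four round legs, each 36 mm in diameter, run from the floor (z = 0) to the underside of the seat, each leg's axis is inset half a diameter from the nearest pair of seat edges (so the leg's bounding box is flush with the corner).

The chair is on top of the table. Four stools sit around the table at the −y, +y, −x, +x sides.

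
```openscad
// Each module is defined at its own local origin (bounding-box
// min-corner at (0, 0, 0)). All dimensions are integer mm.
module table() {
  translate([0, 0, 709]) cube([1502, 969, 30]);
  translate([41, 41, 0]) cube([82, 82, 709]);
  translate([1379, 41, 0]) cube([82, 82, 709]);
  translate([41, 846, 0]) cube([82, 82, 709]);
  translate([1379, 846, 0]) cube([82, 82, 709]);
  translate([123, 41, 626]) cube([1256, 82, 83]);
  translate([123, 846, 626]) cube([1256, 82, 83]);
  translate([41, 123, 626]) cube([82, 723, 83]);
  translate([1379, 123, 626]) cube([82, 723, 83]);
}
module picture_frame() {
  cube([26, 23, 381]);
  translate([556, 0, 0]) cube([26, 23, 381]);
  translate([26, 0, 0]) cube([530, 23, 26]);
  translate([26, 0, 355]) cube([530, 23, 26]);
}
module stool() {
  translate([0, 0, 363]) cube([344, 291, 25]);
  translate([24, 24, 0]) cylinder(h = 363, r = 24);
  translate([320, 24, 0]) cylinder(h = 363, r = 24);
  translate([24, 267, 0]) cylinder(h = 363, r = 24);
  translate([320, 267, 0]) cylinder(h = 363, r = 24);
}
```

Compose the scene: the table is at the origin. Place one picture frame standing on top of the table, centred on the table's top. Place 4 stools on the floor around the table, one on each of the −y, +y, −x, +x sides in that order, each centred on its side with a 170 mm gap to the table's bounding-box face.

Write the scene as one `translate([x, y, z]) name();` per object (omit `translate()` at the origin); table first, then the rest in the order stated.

table();
translate([460, 473, 739]) picture_frame();
translate([579, -461, 0]) stool();
translate([579, 1139, 0]) stool();
translate([-514, 339, 0]) stool();
translate([1672, 339, 0]) stool();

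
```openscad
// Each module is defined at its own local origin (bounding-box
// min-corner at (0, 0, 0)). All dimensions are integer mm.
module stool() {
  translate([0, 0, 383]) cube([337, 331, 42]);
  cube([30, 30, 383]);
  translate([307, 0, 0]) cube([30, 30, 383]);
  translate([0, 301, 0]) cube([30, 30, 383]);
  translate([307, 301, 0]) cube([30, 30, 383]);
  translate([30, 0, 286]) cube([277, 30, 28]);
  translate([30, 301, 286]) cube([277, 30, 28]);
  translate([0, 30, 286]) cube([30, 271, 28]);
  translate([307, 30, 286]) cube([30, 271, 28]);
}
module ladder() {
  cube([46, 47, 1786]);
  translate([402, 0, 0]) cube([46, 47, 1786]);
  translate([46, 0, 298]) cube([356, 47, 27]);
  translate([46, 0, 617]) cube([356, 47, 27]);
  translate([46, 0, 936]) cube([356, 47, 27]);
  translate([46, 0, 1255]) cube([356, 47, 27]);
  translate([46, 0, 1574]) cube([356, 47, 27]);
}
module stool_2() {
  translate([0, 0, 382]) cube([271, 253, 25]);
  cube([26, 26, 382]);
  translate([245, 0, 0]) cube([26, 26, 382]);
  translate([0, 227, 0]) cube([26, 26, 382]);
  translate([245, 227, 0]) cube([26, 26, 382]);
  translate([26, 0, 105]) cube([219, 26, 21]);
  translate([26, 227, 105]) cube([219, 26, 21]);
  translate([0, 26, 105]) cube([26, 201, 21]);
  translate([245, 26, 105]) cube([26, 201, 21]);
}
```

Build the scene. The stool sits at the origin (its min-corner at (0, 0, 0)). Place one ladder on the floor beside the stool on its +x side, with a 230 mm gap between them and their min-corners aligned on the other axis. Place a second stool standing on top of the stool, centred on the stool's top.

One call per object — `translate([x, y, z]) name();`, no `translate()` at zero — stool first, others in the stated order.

stool();
translate([567, 0, 0]) ladder();
translate([33, 39, 425]) stool_2();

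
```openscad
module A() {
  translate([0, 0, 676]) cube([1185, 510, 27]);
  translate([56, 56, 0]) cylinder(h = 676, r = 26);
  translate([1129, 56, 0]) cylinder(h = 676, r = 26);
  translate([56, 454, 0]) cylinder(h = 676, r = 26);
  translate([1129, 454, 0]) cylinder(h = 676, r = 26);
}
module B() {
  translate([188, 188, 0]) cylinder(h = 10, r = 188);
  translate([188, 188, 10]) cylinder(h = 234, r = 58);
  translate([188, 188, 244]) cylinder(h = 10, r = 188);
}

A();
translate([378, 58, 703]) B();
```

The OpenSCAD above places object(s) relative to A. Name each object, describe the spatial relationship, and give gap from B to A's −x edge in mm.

The spool's min-x is at 378; the table's min-x is 0; gap = 378 mm.

A is a table. B is a spool. The spool is on top of the table. The gap from the spool to the table's −x edge is 378 mm.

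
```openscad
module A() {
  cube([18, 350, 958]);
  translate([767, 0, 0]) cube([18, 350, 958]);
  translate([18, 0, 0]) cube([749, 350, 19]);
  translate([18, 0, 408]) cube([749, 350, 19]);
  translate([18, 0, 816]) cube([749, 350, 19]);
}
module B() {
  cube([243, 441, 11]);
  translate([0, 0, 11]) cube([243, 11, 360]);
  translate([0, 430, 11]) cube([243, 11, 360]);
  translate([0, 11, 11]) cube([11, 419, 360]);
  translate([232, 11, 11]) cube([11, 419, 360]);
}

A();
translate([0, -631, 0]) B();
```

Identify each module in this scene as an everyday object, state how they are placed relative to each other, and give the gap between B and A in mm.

The open box's nearest face is 190 mm from the bookshelf's −y face.

A is a bookshelf. B is an open box. The open box is on the floor beside the bookshelf on its −y side. The gap between the open box and the bookshelf is 190 mm.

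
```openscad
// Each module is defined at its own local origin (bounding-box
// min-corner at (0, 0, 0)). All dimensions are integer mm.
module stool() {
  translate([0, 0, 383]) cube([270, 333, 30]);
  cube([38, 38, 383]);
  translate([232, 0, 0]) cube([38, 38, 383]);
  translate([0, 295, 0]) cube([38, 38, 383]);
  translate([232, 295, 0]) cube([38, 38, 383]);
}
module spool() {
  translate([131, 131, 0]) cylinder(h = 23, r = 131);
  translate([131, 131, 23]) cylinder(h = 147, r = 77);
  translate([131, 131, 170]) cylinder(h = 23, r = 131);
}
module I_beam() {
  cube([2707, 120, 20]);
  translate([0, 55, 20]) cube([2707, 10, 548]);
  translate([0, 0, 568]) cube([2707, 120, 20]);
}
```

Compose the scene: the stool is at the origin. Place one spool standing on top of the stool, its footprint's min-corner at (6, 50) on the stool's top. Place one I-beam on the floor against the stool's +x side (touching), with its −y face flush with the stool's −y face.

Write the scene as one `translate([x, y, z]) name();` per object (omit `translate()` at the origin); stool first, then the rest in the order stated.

stool();
translate([6, 50, 413]) spool();
translate([270, 0, 0]) I_beam();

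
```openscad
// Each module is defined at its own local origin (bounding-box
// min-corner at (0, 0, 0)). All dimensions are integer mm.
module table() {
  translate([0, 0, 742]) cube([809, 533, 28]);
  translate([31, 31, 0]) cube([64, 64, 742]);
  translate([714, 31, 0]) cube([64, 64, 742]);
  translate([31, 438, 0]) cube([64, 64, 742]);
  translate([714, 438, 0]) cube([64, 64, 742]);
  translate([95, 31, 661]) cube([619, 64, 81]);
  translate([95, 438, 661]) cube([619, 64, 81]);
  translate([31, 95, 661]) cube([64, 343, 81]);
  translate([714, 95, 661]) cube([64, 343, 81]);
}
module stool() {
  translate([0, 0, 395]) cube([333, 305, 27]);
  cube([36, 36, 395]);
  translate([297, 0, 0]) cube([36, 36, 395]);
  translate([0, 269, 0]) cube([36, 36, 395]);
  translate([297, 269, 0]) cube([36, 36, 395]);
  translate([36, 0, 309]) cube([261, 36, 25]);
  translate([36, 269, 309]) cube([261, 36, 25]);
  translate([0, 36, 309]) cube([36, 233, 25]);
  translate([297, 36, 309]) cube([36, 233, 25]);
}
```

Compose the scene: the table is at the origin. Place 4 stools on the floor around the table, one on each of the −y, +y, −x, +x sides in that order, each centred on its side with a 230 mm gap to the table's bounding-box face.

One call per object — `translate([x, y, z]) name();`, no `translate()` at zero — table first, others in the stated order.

table();
translate([238, -535, 0]) stool();
translate([238, 763, 0]) stool();
translate([-563, 114, 0]) stool();
translate([1039, 114, 0]) stool();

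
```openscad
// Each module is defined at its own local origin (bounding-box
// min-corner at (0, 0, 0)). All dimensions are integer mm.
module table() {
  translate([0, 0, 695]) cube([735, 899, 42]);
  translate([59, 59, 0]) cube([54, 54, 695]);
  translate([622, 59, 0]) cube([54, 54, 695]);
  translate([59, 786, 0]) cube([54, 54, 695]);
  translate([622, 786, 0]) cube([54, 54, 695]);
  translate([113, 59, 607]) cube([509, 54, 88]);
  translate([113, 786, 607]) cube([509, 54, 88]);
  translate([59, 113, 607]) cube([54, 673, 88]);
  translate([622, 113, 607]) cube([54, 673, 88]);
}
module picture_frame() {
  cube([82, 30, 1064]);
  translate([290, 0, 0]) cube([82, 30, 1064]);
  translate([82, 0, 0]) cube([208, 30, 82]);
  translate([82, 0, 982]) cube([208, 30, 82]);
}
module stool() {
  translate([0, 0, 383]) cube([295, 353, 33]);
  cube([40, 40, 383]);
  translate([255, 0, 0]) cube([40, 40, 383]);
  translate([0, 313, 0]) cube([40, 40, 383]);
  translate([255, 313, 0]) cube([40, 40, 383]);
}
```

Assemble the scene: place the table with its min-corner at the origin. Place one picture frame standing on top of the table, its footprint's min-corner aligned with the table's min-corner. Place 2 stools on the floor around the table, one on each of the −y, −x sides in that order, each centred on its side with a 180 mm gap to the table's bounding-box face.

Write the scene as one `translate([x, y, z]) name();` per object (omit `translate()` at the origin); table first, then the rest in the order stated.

table();
translate([0, 0, 737]) picture_frame();
translate([220, -533, 0]) stool();
translate([-475, 273, 0]) stool();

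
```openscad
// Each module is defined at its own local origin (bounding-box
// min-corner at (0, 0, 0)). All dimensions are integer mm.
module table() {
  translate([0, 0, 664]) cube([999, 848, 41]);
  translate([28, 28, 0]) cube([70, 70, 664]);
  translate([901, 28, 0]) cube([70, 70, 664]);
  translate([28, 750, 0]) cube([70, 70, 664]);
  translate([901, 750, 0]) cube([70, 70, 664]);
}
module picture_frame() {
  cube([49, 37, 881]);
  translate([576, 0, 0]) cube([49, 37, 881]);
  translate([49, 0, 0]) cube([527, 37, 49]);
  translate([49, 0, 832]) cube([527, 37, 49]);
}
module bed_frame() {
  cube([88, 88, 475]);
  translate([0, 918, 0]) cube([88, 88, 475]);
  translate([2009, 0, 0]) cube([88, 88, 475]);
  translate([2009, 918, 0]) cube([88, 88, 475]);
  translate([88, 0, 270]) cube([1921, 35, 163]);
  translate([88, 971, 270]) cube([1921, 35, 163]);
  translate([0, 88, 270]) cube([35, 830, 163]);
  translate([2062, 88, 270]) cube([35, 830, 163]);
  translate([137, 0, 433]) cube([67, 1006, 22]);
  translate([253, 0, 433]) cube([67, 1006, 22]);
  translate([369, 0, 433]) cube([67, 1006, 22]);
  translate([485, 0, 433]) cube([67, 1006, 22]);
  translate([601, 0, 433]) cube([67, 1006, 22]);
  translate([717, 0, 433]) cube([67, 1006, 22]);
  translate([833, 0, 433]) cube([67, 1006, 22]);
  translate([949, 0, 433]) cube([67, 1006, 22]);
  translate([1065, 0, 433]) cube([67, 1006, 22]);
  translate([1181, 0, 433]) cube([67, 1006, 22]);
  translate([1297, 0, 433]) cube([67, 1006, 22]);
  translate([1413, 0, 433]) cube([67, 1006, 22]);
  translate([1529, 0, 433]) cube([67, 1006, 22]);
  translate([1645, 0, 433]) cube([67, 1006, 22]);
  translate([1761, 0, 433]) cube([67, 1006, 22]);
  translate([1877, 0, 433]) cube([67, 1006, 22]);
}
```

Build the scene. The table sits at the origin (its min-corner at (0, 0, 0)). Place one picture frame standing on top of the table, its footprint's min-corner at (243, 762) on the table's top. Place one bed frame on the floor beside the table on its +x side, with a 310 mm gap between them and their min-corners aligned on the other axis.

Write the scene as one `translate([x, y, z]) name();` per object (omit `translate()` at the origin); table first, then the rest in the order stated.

table();
translate([243, 762, 705]) picture_frame();
translate([1309, 0, 0]) bed_frame();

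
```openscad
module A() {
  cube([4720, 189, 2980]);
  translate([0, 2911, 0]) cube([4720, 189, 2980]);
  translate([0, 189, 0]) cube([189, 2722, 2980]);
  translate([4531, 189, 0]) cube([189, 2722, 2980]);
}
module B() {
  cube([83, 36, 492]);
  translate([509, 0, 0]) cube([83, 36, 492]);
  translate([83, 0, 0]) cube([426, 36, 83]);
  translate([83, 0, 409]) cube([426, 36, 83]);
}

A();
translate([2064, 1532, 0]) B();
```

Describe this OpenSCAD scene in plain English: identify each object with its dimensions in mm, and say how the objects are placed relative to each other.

A is the wall frame of a small rectangular building: four walls, each 2980 mm tall and 189 mm thick, enclosing a footprint 4720 mm (x) by 3100 mm (y) outside-to-outside, with no floor or roof. The front and back walls (the −y and +y sides) span the full width; the two side walls fit between them.

B is a rectangular picture frame lying in the x–z plane (depth along y). The opening is 426 mm wide (x) by 326 mm tall (z), surrounded by a border 83 mm wide on all four sides. The frame is 36 mm deep and is made of two full-height vertical stiles with two horizontal rails fitted between them.

The picture frame sits inside the house frame, centred.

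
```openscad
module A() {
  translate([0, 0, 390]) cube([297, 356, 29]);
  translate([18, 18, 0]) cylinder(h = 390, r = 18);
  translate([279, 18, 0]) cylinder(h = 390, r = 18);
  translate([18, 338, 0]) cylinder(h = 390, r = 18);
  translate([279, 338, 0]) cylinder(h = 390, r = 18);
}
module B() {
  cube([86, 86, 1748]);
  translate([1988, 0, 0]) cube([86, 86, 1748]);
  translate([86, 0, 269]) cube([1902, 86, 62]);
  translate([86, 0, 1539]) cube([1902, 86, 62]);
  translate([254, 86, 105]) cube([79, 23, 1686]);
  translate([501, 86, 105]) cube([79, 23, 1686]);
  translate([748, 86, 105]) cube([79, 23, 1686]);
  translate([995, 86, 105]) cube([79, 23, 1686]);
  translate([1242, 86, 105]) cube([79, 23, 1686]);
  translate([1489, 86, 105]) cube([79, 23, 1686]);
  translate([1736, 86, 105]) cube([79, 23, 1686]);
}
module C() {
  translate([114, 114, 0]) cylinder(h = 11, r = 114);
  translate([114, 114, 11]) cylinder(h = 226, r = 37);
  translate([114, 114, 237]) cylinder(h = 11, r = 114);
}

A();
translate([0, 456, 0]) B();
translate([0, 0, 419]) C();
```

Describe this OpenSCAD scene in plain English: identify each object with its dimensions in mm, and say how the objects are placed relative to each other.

A is a four-legged stool. The seat is 297×356 mm, 29 mm thick, top at z = 419 mm. It stands on four round legs, each 36 mm in diameter, from z = 0 to the seat underside, each leg's axis is inset half a diameter from the nearest pair of seat edges (so the leg's bounding box is flush with the corner).

B is a fence section. Two 86×86 mm posts, 1748 mm tall, stand on the floor with a clear span of 1902 mm between their inner faces. Two horizontal rails of 86×62 mm section span the gap between the posts with their undersides at z = 269 mm and z = 1539 mm, flush with the posts' −y face. 7 pickets, each 79 mm wide, 23 mm thick and 1686 mm tall, are fixed to the +y face of the rails with their bottoms at z = 105 mm, evenly spaced across the span with equal gaps (rounded down to the nearest mm) at the −x end and between each pair — any rounding remainder accumulates at the +x end.

C is a spool: two coaxial disc flanges of radius 114 mm and thickness 11 mm, joined by a core cylinder of radius 37 mm and height 226 mm. The lower flange rests on z = 0 and the three cylinders share a vertical axis.

The fence section is on the floor beside the stool on its +y side. The spool is on top of the stool.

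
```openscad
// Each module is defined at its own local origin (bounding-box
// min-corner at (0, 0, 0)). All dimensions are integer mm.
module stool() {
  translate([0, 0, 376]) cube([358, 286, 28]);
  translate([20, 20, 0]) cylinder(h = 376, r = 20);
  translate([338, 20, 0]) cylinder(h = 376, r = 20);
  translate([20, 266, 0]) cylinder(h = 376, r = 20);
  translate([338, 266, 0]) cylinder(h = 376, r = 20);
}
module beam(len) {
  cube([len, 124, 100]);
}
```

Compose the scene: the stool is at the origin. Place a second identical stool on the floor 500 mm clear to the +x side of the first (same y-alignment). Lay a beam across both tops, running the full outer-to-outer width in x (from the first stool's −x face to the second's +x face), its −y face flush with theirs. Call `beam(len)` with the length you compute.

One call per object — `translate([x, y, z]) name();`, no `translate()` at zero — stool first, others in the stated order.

stool();
translate([858, 0, 0]) stool();
translate([0, 0, 404]) beam(1216);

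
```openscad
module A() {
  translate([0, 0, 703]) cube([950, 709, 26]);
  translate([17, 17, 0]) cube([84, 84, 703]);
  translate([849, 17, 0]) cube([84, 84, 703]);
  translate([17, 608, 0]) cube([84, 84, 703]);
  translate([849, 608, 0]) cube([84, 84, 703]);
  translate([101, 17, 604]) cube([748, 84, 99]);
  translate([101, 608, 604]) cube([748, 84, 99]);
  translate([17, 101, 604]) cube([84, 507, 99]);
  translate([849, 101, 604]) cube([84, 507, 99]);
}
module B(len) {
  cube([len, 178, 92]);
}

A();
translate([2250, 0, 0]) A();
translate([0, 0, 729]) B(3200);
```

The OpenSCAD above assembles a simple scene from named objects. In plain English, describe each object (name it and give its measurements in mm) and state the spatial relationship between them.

A is a table: top 950 mm (x) × 709 mm (y), 26 mm thick, upper face at z = 729 mm, on four 84×84 mm square legs, each inset 17 mm from the nearest pair of top edges, running from z = 0 to the bottom of the top. Four apron rails, 84 mm thick and 99 mm tall, run between adjacent legs with their top edges flush with the underside of the top and their outer faces flush with the legs' outer faces.

B is a rectangular beam 3200 mm long (x), 178 mm deep (y), 92 mm thick (z).

The beam spans the tops of two tables placed 1300 mm apart, resting at z = 729 mm.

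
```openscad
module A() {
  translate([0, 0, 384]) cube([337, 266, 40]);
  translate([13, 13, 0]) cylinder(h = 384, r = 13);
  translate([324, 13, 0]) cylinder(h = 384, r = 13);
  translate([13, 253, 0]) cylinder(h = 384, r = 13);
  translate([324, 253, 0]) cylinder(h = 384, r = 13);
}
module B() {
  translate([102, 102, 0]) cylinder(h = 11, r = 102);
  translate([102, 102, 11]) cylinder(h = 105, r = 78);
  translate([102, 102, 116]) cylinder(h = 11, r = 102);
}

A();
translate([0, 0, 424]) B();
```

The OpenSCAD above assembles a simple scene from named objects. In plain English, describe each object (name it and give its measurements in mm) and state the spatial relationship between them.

A is a four-legged stool. The seat is 337×266 mm, 40 mm thick, top at z = 424 mm. It stands on four round legs, each 26 mm in diameter, from z = 0 to the seat underside, each leg's axis is inset half a diameter from the nearest pair of seat edges (so the leg's bounding box is flush with the corner).

B is a spool: two coaxial disc flanges of radius 102 mm and thickness 11 mm, joined by a core cylinder of radius 78 mm and height 105 mm. The lower flange rests on z = 0 and the three cylinders share a vertical axis.

The spool is on top of the stool.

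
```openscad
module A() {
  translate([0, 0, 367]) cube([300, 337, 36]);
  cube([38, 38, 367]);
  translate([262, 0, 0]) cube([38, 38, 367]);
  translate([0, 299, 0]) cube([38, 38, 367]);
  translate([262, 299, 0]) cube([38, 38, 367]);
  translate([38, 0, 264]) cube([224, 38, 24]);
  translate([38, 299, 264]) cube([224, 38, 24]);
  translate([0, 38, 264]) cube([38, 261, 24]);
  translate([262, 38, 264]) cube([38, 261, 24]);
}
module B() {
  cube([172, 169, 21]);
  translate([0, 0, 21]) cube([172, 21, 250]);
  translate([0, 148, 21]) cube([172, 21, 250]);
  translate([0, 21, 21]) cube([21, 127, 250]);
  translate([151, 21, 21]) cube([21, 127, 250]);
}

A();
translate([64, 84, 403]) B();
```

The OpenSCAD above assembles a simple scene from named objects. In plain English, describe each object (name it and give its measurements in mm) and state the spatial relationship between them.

A is a four-legged stool. The seat is 300×337 mm, 36 mm thick, top at z = 403 mm. It stands on four square legs, each 38×38 mm in cross-section, from z = 0 to the seat underside, each flush with a corner of the seat. Four stretchers, 38 mm wide and 24 mm tall, connect adjacent legs with their undersides at z = 264 mm, each running between the inner faces of the legs it joins and aligned with the legs' outer faces on the other axis.

B is an open storage box with external size 172×169×271 mm and wall thickness 21 mm (the base is also 21 mm thick). The base covers the whole footprint; the four walls stand on the base, with the y-facing walls full-width and the x-facing walls fitting between their inner faces.

The open box is on top of the stool, centred.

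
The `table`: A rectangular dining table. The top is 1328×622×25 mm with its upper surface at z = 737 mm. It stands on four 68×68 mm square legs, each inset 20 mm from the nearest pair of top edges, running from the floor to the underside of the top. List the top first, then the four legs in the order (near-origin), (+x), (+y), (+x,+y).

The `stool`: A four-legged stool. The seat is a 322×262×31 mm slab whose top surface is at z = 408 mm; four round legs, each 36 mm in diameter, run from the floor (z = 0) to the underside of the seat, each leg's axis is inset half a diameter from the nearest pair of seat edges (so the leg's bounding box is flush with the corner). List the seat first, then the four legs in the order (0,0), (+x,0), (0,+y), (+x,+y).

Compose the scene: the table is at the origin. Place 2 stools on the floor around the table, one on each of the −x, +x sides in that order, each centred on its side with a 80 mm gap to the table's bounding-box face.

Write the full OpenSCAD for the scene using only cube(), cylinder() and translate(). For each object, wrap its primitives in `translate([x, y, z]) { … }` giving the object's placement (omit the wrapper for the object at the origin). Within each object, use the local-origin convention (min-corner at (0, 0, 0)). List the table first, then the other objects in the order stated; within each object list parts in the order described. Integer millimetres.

translate([0, 0, 712]) cube([1328, 622, 25]);
translate([20, 20, 0]) cube([68, 68, 712]);
translate([1240, 20, 0]) cube([68, 68, 712]);
translate([20, 534, 0]) cube([68, 68, 712]);
translate([1240, 534, 0]) cube([68, 68, 712]);
translate([-402, 180, 0]) {
  translate([0, 0, 377]) cube([322, 262, 31]);
  translate([18, 18, 0]) cylinder(h = 377, r = 18);
  translate([304, 18, 0]) cylinder(h = 377, r = 18);
  translate([18, 244, 0]) cylinder(h = 377, r = 18);
  translate([304, 244, 0]) cylinder(h = 377, r = 18);
}
translate([1408, 180, 0]) {
  translate([0, 0, 377]) cube([322, 262, 31]);
  translate([18, 18, 0]) cylinder(h = 377, r = 18);
  translate([304, 18, 0]) cylinder(h = 377, r = 18);
  translate([18, 244, 0]) cylinder(h = 377, r = 18);
  translate([304, 244, 0]) cylinder(h = 377, r = 18);
}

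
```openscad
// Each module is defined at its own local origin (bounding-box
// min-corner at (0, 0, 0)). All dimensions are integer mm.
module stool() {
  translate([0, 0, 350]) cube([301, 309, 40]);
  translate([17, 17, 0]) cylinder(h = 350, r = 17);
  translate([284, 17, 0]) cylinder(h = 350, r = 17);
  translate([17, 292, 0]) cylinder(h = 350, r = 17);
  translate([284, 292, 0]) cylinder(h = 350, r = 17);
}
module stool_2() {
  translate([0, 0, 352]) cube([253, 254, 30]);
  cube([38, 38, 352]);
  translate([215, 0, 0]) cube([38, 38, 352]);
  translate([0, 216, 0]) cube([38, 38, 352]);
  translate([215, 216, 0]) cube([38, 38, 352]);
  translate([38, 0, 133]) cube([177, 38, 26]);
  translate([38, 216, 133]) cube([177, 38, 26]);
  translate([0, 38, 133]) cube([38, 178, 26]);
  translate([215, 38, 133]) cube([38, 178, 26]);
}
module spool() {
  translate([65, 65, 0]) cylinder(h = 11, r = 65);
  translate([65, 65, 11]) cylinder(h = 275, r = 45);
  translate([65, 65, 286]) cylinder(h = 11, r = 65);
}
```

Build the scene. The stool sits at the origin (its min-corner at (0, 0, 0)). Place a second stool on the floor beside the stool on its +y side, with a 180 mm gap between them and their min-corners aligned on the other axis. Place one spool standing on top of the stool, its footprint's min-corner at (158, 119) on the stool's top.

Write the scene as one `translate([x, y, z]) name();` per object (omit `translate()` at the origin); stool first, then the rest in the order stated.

stool();
translate([0, 489, 0]) stool_2();
translate([158, 119, 390]) spool();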